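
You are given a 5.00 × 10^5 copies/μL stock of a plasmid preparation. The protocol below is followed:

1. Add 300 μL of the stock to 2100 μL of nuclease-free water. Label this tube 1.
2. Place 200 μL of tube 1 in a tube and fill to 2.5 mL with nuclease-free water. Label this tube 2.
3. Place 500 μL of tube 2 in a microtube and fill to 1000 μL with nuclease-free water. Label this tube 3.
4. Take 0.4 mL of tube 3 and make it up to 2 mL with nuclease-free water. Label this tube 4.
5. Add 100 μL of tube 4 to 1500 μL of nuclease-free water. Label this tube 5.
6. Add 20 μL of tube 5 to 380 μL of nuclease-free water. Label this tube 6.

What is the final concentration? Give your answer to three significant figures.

1.56 copies/μL

Step 1: 300 μL + 2100 μL = 2400 μL total → factor 2400/300 = 8
Step 2: 200 μL brought to 2.5 mL → factor 2500/200 = 12.5
Step 3: 500 μL brought to 1000 μL → factor 1000/500 = 2
Step 4: 0.4 mL brought to 2 mL → factor 2/0.4 = 5
Step 5: 100 μL + 1500 μL = 1600 μL total → factor 1600/100 = 16
Step 6: 20 μL + 380 μL = 400 μL total → factor 400/20 = 20
Overall dilution factor = 8 × 12.5 × 2 × 5 × 16 × 20 = 3.2 × 10^5
Final = 5.00 × 10^5 copies/μL / 3.2 × 10^5 = 1.56 copies/μL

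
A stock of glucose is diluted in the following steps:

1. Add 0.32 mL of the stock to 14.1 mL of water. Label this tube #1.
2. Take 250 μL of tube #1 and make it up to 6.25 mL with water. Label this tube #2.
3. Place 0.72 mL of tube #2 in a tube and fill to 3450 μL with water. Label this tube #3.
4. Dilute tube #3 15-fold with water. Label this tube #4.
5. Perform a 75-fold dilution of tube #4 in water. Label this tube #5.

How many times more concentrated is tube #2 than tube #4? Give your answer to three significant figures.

71.9

Step 1: 0.32 mL + 14.1 mL = 14.42 mL total → factor 14.42/0.32 = 45.062
Step 2: 250 μL brought to 6.25 mL → factor 6250/250 = 25
Step 3: 0.72 mL brought to 3450 μL → factor 3.45/0.72 = 4.7917
Step 4: 15-fold → factor 15
Dilution factor to tube #2 = 1126.6; to tube #4 = 80972
[tube #2]/[tube #4] = (factor to tube #4)/(factor to tube #2) = 80972/1126.6 = 71.9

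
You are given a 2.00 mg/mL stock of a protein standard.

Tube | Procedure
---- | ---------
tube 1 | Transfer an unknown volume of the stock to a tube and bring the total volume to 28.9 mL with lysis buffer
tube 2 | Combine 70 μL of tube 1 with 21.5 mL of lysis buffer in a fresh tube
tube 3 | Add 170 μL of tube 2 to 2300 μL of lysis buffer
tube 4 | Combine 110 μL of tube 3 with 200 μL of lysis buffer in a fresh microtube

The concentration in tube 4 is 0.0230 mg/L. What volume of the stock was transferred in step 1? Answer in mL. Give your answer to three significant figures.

4.19 mL

Step 1: v brought to 28.9 mL → factor = 28.9 mL/v
Step 2: 70 μL + 21.5 mL = 21570 μL total → factor 21570/70 = 308.14
Step 3: 170 μL + 2300 μL = 2470 μL total → factor 2470/170 = 14.529
Step 4: 110 μL + 200 μL = 310 μL total → factor 310/110 = 2.8182
Product of known-step factors = 12617
Overall factor = 2.00 mg/mL / (0.0230 mg/L) = 86957
Step-1 factor = 86957 / 12617 = 6.8918
v = 28.9 mL / 6.8918 = 4.19 mL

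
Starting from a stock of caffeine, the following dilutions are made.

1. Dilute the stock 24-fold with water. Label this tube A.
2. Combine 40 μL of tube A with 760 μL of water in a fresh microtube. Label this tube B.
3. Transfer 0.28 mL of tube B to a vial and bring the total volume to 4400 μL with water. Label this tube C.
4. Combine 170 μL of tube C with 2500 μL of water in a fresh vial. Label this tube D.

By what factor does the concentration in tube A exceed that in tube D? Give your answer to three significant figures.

Step 1: 24-fold → factor 24
Step 2: 40 μL + 760 μL = 800 μL total → factor 800/40 = 20
Step 3: 0.28 mL brought to 4400 μL → factor 4.4/0.28 = 15.714
Step 4: 170 μL + 2500 μL = 2670 μL total → factor 2670/170 = 15.706
Dilution factor to tube A = 24; to tube D = 1.1847 × 10^5
[tube A]/[tube D] = (factor to tube D)/(factor to tube A) = 1.1847 × 10^5/24 = 4.94 × 10^3

4.94 × 10^3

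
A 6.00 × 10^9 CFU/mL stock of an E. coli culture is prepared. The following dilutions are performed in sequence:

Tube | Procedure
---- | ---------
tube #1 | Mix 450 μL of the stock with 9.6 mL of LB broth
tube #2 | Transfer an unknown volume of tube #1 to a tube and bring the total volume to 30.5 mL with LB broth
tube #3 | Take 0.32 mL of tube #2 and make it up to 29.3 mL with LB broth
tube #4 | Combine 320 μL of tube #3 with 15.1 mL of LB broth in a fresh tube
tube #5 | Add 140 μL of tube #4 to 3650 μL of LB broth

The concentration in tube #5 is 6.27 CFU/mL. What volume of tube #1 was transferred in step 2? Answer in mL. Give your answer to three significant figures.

0.0850 mL

Step 1: 450 μL + 9.6 mL = 10050 μL total → factor 10050/450 = 22.333
Step 2: v brought to 30.5 mL → factor = 30.5 mL/v
Step 3: 0.32 mL brought to 29.3 mL → factor 29.3/0.32 = 91.562
Step 4: 320 μL + 15.1 mL = 15420 μL total → factor 15420/320 = 48.188
Step 5: 140 μL + 3650 μL = 3790 μL total → factor 3790/140 = 27.071
Product of known-step factors = 2.6676 × 10^6
Overall factor = 6.00 × 10^9 CFU/mL / (6.27 CFU/mL) = 9.5694 × 10^8
Step-2 factor = 9.5694 × 10^8 / 2.6676 × 10^6 = 358.73
v = 30.5 mL / 358.73 = 0.0850 mL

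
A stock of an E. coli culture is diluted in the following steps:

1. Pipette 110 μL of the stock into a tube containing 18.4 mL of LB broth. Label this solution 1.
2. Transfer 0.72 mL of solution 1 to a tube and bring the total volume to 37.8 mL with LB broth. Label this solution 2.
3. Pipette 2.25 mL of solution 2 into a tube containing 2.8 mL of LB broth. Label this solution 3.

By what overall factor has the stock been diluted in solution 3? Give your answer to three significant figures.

Step 1: 110 μL + 18.4 mL = 18510 μL total → factor 18510/110 = 168.27
Step 2: 0.72 mL brought to 37.8 mL → factor 37.8/0.72 = 52.5
Step 3: 2.25 mL + 2.8 mL = 5.05 mL total → factor 5.05/2.25 = 2.2444
Overall dilution factor = 168.27 × 52.5 × 2.2444 = 19828

1.98 × 10^4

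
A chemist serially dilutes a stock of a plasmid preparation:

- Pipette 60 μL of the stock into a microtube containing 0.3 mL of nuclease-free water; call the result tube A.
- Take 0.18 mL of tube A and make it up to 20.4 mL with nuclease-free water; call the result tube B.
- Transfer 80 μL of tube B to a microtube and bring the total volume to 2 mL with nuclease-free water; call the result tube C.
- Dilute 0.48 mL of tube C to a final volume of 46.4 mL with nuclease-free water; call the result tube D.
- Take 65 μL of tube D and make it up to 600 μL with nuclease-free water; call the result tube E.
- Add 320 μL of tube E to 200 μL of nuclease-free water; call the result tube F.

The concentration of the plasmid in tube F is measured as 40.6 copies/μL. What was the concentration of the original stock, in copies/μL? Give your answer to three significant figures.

Step 1: 60 μL + 0.3 mL = 360 μL total → factor 360/60 = 6
Step 2: 0.18 mL brought to 20.4 mL → factor 20.4/0.18 = 113.33
Step 3: 80 μL brought to 2 mL → factor 2000/80 = 25
Step 4: 0.48 mL brought to 46.4 mL → factor 46.4/0.48 = 96.667
Step 5: 65 μL brought to 600 μL → factor 600/65 = 9.2308
Step 6: 320 μL + 200 μL = 520 μL total → factor 520/320 = 1.625
Overall dilution factor = 6 × 113.33 × 25 × 96.667 × 9.2308 × 1.625 = 2.465 × 10^7
Stock = 40.6 copies/μL × 2.465 × 10^7 = 1.00 × 10^9 copies/μL

1.00 × 10^9 copies/μL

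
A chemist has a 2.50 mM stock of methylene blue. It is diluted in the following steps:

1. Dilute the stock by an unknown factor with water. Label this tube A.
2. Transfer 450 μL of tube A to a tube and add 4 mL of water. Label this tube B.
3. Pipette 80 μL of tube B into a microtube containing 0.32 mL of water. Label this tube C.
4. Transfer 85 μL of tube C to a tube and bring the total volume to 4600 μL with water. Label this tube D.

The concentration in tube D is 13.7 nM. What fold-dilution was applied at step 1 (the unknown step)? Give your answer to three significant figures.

68.2-fold

Step 1: unknown factor x
Step 2: 450 μL + 4 mL = 4450 μL total → factor 4450/450 = 9.8889
Step 3: 80 μL + 0.32 mL = 400 μL total → factor 400/80 = 5
Step 4: 85 μL brought to 4600 μL → factor 4600/85 = 54.118
Product of known-step factors = 2675.8
Overall factor = 2.50 mM / (13.7 nM) = 1.8248 × 10^5
x = 1.8248 × 10^5 / 2675.8 = 68.2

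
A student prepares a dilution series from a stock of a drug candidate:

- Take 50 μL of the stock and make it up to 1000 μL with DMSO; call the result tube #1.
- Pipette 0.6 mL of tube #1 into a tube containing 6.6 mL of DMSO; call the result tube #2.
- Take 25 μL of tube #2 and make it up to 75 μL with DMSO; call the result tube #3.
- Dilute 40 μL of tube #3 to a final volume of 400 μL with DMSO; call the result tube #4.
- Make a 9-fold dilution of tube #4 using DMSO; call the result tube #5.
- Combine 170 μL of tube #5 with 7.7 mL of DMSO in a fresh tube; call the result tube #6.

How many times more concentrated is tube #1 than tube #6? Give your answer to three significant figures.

1.50 × 10^5

Step 1: 50 μL brought to 1000 μL → factor 1000/50 = 20
Step 2: 0.6 mL + 6.6 mL = 7.2 mL total → factor 7.2/0.6 = 12
Step 3: 25 μL brought to 75 μL → factor 75/25 = 3
Step 4: 40 μL brought to 400 μL → factor 400/40 = 10
Step 5: 9-fold → factor 9
Step 6: 170 μL + 7.7 mL = 7870 μL total → factor 7870/170 = 46.294
Dilution factor to tube #1 = 20; to tube #6 = 2.9999 × 10^6
[tube #1]/[tube #6] = (factor to tube #6)/(factor to tube #1) = 2.9999 × 10^6/20 = 1.50 × 10^5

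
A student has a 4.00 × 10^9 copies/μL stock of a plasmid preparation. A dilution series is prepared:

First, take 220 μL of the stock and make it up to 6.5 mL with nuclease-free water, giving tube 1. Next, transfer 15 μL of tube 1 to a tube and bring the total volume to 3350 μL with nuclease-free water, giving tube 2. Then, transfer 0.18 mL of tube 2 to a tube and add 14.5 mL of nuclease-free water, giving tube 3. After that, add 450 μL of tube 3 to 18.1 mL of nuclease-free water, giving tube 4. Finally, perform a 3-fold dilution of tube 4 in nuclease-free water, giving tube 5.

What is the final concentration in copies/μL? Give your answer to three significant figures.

Step 1: 220 μL brought to 6.5 mL → factor 6500/220 = 29.545
Step 2: 15 μL brought to 3350 μL → factor 3350/15 = 223.33
Step 3: 0.18 mL + 14.5 mL = 14.68 mL total → factor 14.68/0.18 = 81.556
Step 4: 450 μL + 18.1 mL = 18550 μL total → factor 18550/450 = 41.222
Step 5: 3-fold → factor 3
Overall dilution factor = 29.545 × 223.33 × 81.556 × 41.222 × 3 = 6.655 × 10^7
Final = 4.00 × 10^9 copies/μL / 6.655 × 10^7 = 60.1 copies/μL

60.1 copies/μL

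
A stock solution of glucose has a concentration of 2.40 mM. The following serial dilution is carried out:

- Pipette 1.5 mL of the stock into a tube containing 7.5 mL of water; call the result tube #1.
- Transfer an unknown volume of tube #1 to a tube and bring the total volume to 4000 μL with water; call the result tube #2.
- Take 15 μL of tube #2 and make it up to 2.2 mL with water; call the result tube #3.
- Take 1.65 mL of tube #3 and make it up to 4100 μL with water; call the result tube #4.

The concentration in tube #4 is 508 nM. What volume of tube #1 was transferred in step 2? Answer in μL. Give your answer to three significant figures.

Step 1: 1.5 mL + 7.5 mL = 9 mL total → factor 9/1.5 = 6
Step 2: v brought to 4000 μL → factor = 4000 μL/v
Step 3: 15 μL brought to 2.2 mL → factor 2200/15 = 146.67
Step 4: 1.65 mL brought to 4100 μL → factor 4.1/1.65 = 2.4848
Product of known-step factors = 2186.7
Overall factor = 2.40 mM / (508 nM) = 4724.4
Step-2 factor = 4724.4 / 2186.7 = 2.1606
v = 4000 μL / 2.1606 = 1.85 × 10^3 μL

1.85 × 10^3 μL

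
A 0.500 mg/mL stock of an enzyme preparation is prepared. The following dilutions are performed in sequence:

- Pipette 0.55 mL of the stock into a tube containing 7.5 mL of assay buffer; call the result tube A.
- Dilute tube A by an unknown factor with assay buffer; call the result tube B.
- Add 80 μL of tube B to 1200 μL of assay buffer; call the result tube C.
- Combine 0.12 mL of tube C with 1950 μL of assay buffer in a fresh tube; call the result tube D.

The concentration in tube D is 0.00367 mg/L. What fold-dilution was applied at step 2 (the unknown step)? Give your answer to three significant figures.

Step 1: 0.55 mL + 7.5 mL = 8.05 mL total → factor 8.05/0.55 = 14.636
Step 2: unknown factor x
Step 3: 80 μL + 1200 μL = 1280 μL total → factor 1280/80 = 16
Step 4: 0.12 mL + 1950 μL = 2.07 mL total → factor 2.07/0.12 = 17.25
Product of known-step factors = 4039.6
Overall factor = 0.500 mg/mL / (0.00367 mg/L) = 1.3624 × 10^5
x = 1.3624 × 10^5 / 4039.6 = 33.7

33.7-fold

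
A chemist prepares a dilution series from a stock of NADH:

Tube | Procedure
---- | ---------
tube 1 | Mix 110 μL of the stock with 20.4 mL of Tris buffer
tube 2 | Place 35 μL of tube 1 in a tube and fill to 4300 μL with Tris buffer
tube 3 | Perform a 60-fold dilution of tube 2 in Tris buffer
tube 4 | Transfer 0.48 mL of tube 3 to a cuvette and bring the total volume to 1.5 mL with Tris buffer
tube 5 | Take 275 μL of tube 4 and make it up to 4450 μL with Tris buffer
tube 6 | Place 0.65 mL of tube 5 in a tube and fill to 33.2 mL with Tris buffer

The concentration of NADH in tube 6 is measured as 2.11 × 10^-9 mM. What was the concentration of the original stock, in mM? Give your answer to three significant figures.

Step 1: 110 μL + 20.4 mL = 20510 μL total → factor 20510/110 = 186.45
Step 2: 35 μL brought to 4300 μL → factor 4300/35 = 122.86
Step 3: 60-fold → factor 60
Step 4: 0.48 mL brought to 1.5 mL → factor 1.5/0.48 = 3.125
Step 5: 275 μL brought to 4450 μL → factor 4450/275 = 16.182
Step 6: 0.65 mL brought to 33.2 mL → factor 33.2/0.65 = 51.077
Overall dilution factor = 186.45 × 122.86 × 60 × 3.125 × 16.182 × 51.077 = 3.55 × 10^9
Stock = 2.11 × 10^-9 mM × 3.55 × 10^9 = 7.49 mM

7.49 mM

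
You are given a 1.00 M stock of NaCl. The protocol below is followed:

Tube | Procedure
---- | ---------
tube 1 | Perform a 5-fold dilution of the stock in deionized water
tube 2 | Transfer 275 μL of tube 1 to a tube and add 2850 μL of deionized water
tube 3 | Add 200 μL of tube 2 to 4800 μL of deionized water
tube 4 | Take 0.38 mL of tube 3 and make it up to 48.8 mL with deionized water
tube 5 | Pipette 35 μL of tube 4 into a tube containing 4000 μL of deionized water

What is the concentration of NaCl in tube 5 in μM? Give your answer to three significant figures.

Step 1: 5-fold → factor 5
Step 2: 275 μL + 2850 μL = 3125 μL total → factor 3125/275 = 11.364
Step 3: 200 μL + 4800 μL = 5000 μL total → factor 5000/200 = 25
Step 4: 0.38 mL brought to 48.8 mL → factor 48.8/0.38 = 128.42
Step 5: 35 μL + 4000 μL = 4035 μL total → factor 4035/35 = 115.29
Overall dilution factor = 5 × 11.364 × 25 × 128.42 × 115.29 = 2.103 × 10^7
Final = 1.00 M / 2.103 × 10^7 = 4.755 × 10^-8 M = 0.0476 μM

0.0476 μM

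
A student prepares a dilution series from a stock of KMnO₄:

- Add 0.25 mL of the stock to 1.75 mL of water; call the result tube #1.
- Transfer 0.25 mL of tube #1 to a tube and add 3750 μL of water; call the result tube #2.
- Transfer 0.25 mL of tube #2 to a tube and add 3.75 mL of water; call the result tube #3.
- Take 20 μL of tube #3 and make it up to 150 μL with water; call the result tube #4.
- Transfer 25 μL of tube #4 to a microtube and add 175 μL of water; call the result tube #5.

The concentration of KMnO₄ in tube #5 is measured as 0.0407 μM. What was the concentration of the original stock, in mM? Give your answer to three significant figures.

Step 1: 0.25 mL + 1.75 mL = 2 mL total → factor 2/0.25 = 8
Step 2: 0.25 mL + 3750 μL = 4 mL total → factor 4/0.25 = 16
Step 3: 0.25 mL + 3.75 mL = 4 mL total → factor 4/0.25 = 16
Step 4: 20 μL brought to 150 μL → factor 150/20 = 7.5
Step 5: 25 μL + 175 μL = 200 μL total → factor 200/25 = 8
Overall dilution factor = 8 × 16 × 16 × 7.5 × 8 = 1.2288 × 10^5
Stock = 0.0407 μM × 1.2288 × 10^5 = 5001 μM = 5.00 mM

5.00 mM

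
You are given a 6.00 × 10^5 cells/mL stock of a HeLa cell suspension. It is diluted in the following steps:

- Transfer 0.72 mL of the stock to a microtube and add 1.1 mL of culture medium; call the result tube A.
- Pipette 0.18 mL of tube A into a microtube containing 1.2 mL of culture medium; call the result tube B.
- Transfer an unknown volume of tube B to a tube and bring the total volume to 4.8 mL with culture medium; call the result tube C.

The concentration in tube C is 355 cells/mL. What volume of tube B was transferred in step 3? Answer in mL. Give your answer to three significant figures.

0.0550 mL

Step 1: 0.72 mL + 1.1 mL = 1.82 mL total → factor 1.82/0.72 = 2.5278
Step 2: 0.18 mL + 1.2 mL = 1.38 mL total → factor 1.38/0.18 = 7.6667
Step 3: v brought to 4.8 mL → factor = 4.8 mL/v
Product of known-step factors = 19.38
Overall factor = 6.00 × 10^5 cells/mL / (355 cells/mL) = 1690.1
Step-3 factor = 1690.1 / 19.38 = 87.212
v = 4.8 mL / 87.212 = 0.0550 mL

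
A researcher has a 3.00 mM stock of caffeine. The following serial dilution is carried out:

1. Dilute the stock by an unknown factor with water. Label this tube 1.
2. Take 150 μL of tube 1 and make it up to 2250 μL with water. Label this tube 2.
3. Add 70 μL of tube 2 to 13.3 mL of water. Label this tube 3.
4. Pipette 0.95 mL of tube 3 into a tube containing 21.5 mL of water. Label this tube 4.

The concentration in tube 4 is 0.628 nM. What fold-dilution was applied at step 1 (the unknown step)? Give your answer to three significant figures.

70.6-fold

Step 1: unknown factor x
Step 2: 150 μL brought to 2250 μL → factor 2250/150 = 15
Step 3: 70 μL + 13.3 mL = 13370 μL total → factor 13370/70 = 191
Step 4: 0.95 mL + 21.5 mL = 22.45 mL total → factor 22.45/0.95 = 23.632
Product of known-step factors = 67704
Overall factor = 3.00 mM / (0.628 nM) = 4.7771 × 10^6
x = 4.7771 × 10^6 / 67704 = 70.6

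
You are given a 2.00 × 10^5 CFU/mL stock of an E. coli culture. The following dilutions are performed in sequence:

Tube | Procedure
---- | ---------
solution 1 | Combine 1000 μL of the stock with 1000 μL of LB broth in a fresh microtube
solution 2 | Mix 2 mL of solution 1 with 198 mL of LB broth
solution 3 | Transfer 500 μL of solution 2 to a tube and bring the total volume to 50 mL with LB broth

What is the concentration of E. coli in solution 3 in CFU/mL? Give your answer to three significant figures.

10.0 CFU/mL

Step 1: 1000 μL + 1000 μL = 2000 μL total → factor 2000/1000 = 2
Step 2: 2 mL + 198 mL = 200 mL total → factor 200/2 = 100
Step 3: 500 μL brought to 50 mL → factor 50000/500 = 100
Overall dilution factor = 2 × 100 × 100 = 20000
Final = 2.00 × 10^5 CFU/mL / 20000 = 10.0 CFU/mL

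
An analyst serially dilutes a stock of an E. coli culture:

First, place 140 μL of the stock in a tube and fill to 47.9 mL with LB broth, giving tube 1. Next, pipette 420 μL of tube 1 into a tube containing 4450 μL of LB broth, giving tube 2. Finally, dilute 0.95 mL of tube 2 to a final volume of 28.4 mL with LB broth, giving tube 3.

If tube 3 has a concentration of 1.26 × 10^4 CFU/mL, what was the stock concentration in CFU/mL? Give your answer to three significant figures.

Step 1: 140 μL brought to 47.9 mL → factor 47900/140 = 342.14
Step 2: 420 μL + 4450 μL = 4870 μL total → factor 4870/420 = 11.595
Step 3: 0.95 mL brought to 28.4 mL → factor 28.4/0.95 = 29.895
Overall dilution factor = 342.14 × 11.595 × 29.895 = 1.186 × 10^5
Stock = 1.26 × 10^4 CFU/mL × 1.186 × 10^5 = 1.49 × 10^9 CFU/mL

1.49 × 10^9 CFU/mL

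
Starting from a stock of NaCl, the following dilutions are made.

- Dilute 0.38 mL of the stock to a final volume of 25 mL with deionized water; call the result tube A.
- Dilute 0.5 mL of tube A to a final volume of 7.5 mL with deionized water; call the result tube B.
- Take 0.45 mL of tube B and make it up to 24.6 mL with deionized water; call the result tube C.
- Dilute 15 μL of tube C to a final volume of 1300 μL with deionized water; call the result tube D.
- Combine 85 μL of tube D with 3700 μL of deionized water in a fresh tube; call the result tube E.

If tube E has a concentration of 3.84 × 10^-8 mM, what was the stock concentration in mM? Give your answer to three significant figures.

7.99 mM

Step 1: 0.38 mL brought to 25 mL → factor 25/0.38 = 65.789
Step 2: 0.5 mL brought to 7.5 mL → factor 7.5/0.5 = 15
Step 3: 0.45 mL brought to 24.6 mL → factor 24.6/0.45 = 54.667
Step 4: 15 μL brought to 1300 μL → factor 1300/15 = 86.667
Step 5: 85 μL + 3700 μL = 3785 μL total → factor 3785/85 = 44.529
Overall dilution factor = 65.789 × 15 × 54.667 × 86.667 × 44.529 = 2.0819 × 10^8
Stock = 3.84 × 10^-8 mM × 2.0819 × 10^8 = 7.99 mM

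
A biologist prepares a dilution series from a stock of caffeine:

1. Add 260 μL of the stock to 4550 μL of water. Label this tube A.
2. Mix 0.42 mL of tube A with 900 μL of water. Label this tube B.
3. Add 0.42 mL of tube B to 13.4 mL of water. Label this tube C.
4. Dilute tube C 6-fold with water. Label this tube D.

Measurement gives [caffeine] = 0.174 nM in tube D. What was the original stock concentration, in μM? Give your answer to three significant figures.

2.00 μM

Step 1: 260 μL + 4550 μL = 4810 μL total → factor 4810/260 = 18.5
Step 2: 0.42 mL + 900 μL = 1.32 mL total → factor 1.32/0.42 = 3.1429
Step 3: 0.42 mL + 13.4 mL = 13.82 mL total → factor 13.82/0.42 = 32.905
Step 4: 6-fold → factor 6
Overall dilution factor = 18.5 × 3.1429 × 32.905 × 6 = 11479
Stock = 0.174 nM × 11479 = 1997 nM = 2.00 μM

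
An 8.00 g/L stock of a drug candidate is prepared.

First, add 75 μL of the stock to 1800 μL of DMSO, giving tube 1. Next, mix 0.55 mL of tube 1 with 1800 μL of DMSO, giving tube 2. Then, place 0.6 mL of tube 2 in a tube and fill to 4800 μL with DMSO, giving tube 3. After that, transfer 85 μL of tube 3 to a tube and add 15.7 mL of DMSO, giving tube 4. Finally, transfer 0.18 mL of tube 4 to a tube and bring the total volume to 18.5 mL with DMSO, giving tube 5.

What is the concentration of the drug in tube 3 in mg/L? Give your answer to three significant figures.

Step 1: 75 μL + 1800 μL = 1875 μL total → factor 1875/75 = 25
Step 2: 0.55 mL + 1800 μL = 2.35 mL total → factor 2.35/0.55 = 4.2727
Step 3: 0.6 mL brought to 4800 μL → factor 4.8/0.6 = 8
Dilution factor through tube 3 = 25 × 4.2727 × 8 = 854.55
[tube 3] = 8.00 g/L / 854.55 = 0.009362 g/L = 9.36 mg/L

9.36 mg/L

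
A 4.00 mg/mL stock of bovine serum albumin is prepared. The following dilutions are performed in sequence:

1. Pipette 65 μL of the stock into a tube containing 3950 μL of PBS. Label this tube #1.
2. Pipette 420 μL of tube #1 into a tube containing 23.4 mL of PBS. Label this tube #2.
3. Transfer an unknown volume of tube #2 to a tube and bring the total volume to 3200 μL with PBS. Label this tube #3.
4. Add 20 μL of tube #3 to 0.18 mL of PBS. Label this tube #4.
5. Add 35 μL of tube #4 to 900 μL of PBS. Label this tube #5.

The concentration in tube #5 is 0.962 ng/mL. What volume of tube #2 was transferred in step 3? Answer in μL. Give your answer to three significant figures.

Step 1: 65 μL + 3950 μL = 4015 μL total → factor 4015/65 = 61.769
Step 2: 420 μL + 23.4 mL = 23820 μL total → factor 23820/420 = 56.714
Step 3: v brought to 3200 μL → factor = 3200 μL/v
Step 4: 20 μL + 0.18 mL = 200 μL total → factor 200/20 = 10
Step 5: 35 μL + 900 μL = 935 μL total → factor 935/35 = 26.714
Product of known-step factors = 9.3585 × 10^5
Overall factor = 4.00 mg/mL / (0.962 ng/mL) = 4.158 × 10^6
Step-3 factor = 4.158 × 10^6 / 9.3585 × 10^5 = 4.443
v = 3200 μL / 4.443 = 720 μL

720 μL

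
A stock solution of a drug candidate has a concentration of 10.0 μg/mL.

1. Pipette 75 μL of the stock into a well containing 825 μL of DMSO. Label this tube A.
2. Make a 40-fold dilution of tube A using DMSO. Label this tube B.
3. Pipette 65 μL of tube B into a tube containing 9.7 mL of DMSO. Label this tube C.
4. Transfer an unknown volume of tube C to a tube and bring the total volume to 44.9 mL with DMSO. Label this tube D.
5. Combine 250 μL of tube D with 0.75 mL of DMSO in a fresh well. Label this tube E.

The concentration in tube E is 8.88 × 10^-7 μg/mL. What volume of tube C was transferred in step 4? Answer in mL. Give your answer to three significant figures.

Step 1: 75 μL + 825 μL = 900 μL total → factor 900/75 = 12
Step 2: 40-fold → factor 40
Step 3: 65 μL + 9.7 mL = 9765 μL total → factor 9765/65 = 150.23
Step 4: v brought to 44.9 mL → factor = 44.9 mL/v
Step 5: 250 μL + 0.75 mL = 1000 μL total → factor 1000/250 = 4
Product of known-step factors = 2.8844 × 10^5
Overall factor = 10.0 μg/mL / (8.88 × 10^-7 μg/mL) = 1.1261 × 10^7
Step-4 factor = 1.1261 × 10^7 / 2.8844 × 10^5 = 39.042
v = 44.9 mL / 39.042 = 1.15 mL

1.15 mL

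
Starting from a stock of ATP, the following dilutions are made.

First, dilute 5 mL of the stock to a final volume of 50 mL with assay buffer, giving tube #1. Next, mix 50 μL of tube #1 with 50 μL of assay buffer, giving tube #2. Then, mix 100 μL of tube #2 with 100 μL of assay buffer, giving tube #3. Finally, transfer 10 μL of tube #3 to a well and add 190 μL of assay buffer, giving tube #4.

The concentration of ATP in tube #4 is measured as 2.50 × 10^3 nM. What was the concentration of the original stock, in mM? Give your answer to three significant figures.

Step 1: 5 mL brought to 50 mL → factor 50/5 = 10
Step 2: 50 μL + 50 μL = 100 μL total → factor 100/50 = 2
Step 3: 100 μL + 100 μL = 200 μL total → factor 200/100 = 2
Step 4: 10 μL + 190 μL = 200 μL total → factor 200/10 = 20
Overall dilution factor = 10 × 2 × 2 × 20 = 800
Stock = 2.50 × 10^3 nM × 800 = 2.000 × 10^6 nM = 2.00 mM

2.00 mM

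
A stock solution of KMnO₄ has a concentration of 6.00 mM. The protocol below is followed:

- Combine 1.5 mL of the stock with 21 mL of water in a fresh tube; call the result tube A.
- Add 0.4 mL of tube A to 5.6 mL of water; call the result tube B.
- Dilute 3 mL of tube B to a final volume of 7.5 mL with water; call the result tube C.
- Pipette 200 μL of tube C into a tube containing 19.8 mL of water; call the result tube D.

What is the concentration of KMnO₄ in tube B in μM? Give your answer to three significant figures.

26.7 μM

Step 1: 1.5 mL + 21 mL = 22.5 mL total → factor 22.5/1.5 = 15
Step 2: 0.4 mL + 5.6 mL = 6 mL total → factor 6/0.4 = 15
Dilution factor through tube B = 15 × 15 = 225
[tube B] = 6.00 mM / 225 = 0.02667 mM = 26.7 μM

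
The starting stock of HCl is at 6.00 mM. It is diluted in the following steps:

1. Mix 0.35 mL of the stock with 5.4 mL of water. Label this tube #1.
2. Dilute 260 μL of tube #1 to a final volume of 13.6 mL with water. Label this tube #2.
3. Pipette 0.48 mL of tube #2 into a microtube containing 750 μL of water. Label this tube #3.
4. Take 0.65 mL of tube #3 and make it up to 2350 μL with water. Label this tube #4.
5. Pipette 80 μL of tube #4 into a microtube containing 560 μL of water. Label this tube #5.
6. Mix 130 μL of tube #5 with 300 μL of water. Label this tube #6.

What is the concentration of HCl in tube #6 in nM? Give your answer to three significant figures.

Step 1: 0.35 mL + 5.4 mL = 5.75 mL total → factor 5.75/0.35 = 16.429
Step 2: 260 μL brought to 13.6 mL → factor 13600/260 = 52.308
Step 3: 0.48 mL + 750 μL = 1.23 mL total → factor 1.23/0.48 = 2.5625
Step 4: 0.65 mL brought to 2350 μL → factor 2.35/0.65 = 3.6154
Step 5: 80 μL + 560 μL = 640 μL total → factor 640/80 = 8
Step 6: 130 μL + 300 μL = 430 μL total → factor 430/130 = 3.3077
Overall dilution factor = 16.429 × 52.308 × 2.5625 × 3.6154 × 8 × 3.3077 = 2.1067 × 10^5
Final = 6.00 mM / 2.1067 × 10^5 = 2.848 × 10^-5 mM = 28.5 nM

28.5 nM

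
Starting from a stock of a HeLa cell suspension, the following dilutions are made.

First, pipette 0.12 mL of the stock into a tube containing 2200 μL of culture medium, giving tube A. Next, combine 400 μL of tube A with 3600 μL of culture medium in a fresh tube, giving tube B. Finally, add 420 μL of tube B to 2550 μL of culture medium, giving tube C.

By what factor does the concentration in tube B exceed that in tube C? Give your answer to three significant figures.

7.07

Step 1: 0.12 mL + 2200 μL = 2.32 mL total → factor 2.32/0.12 = 19.333
Step 2: 400 μL + 3600 μL = 4000 μL total → factor 4000/400 = 10
Step 3: 420 μL + 2550 μL = 2970 μL total → factor 2970/420 = 7.0714
Dilution factor to tube B = 193.33; to tube C = 1367.1
[tube B]/[tube C] = (factor to tube C)/(factor to tube B) = 1367.1/193.33 = 7.07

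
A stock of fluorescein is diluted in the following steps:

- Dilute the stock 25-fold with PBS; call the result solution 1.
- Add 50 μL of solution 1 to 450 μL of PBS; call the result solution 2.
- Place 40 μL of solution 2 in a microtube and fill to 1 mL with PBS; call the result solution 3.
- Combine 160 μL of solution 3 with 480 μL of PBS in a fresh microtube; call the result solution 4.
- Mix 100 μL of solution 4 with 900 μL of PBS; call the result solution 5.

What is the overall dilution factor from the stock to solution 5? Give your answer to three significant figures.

Step 1: 25-fold → factor 25
Step 2: 50 μL + 450 μL = 500 μL total → factor 500/50 = 10
Step 3: 40 μL brought to 1 mL → factor 1000/40 = 25
Step 4: 160 μL + 480 μL = 640 μL total → factor 640/160 = 4
Step 5: 100 μL + 900 μL = 1000 μL total → factor 1000/100 = 10
Overall dilution factor = 25 × 10 × 25 × 4 × 10 = 2.5 × 10^5

2.50 × 10^5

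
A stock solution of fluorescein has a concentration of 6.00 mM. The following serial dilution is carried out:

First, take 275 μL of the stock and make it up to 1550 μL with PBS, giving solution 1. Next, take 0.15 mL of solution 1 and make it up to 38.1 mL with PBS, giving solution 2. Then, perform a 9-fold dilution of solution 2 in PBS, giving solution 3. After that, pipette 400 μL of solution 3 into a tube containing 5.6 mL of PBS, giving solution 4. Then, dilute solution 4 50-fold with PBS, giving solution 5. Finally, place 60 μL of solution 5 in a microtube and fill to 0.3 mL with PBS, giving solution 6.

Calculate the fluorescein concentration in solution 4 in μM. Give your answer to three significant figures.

0.0310 μM

Step 1: 275 μL brought to 1550 μL → factor 1550/275 = 5.6364
Step 2: 0.15 mL brought to 38.1 mL → factor 38.1/0.15 = 254
Step 3: 9-fold → factor 9
Step 4: 400 μL + 5.6 mL = 6000 μL total → factor 6000/400 = 15
Dilution factor through solution 4 = 5.6364 × 254 × 9 × 15 = 1.9327 × 10^5
[solution 4] = 6.00 mM / 1.9327 × 10^5 = 3.104 × 10^-5 mM = 0.0310 μM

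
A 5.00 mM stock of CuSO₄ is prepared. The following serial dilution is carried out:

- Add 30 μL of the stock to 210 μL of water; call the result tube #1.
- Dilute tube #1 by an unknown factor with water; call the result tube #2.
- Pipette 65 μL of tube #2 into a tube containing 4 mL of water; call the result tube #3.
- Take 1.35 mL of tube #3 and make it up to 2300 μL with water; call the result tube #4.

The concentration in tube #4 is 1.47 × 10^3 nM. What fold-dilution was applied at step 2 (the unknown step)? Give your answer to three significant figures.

3.99-fold

Step 1: 30 μL + 210 μL = 240 μL total → factor 240/30 = 8
Step 2: unknown factor x
Step 3: 65 μL + 4 mL = 4065 μL total → factor 4065/65 = 62.538
Step 4: 1.35 mL brought to 2300 μL → factor 2.3/1.35 = 1.7037
Product of known-step factors = 852.38
Overall factor = 5.00 mM / (1.47 × 10^3 nM) = 3401.4
x = 3401.4 / 852.38 = 3.99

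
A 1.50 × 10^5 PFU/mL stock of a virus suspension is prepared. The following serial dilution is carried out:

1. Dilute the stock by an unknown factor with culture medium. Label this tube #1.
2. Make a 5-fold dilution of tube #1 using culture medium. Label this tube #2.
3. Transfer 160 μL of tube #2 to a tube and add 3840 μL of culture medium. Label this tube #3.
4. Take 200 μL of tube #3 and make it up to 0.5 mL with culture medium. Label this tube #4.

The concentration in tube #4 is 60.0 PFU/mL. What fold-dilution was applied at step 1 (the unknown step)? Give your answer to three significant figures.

8.00-fold

Step 1: unknown factor x
Step 2: 5-fold → factor 5
Step 3: 160 μL + 3840 μL = 4000 μL total → factor 4000/160 = 25
Step 4: 200 μL brought to 0.5 mL → factor 500/200 = 2.5
Product of known-step factors = 312.5
Overall factor = 1.50 × 10^5 PFU/mL / (60.0 PFU/mL) = 2500
x = 2500 / 312.5 = 8.00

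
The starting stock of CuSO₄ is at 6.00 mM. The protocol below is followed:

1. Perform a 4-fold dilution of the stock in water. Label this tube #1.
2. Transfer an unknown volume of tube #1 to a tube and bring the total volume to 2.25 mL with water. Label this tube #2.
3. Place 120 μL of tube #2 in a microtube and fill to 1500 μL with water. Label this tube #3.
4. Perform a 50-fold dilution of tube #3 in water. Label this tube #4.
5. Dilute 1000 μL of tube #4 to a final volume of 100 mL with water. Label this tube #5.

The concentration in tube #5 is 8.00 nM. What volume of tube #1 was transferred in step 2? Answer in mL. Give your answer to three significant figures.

0.750 mL

Step 1: 4-fold → factor 4
Step 2: v brought to 2.25 mL → factor = 2.25 mL/v
Step 3: 120 μL brought to 1500 μL → factor 1500/120 = 12.5
Step 4: 50-fold → factor 50
Step 5: 1000 μL brought to 100 mL → factor 1 × 10^5/1000 = 100
Product of known-step factors = 2.5 × 10^5
Overall factor = 6.00 mM / (8.00 nM) = 7.5 × 10^5
Step-2 factor = 7.5 × 10^5 / 2.5 × 10^5 = 3
v = 2.25 mL / 3 = 0.750 mL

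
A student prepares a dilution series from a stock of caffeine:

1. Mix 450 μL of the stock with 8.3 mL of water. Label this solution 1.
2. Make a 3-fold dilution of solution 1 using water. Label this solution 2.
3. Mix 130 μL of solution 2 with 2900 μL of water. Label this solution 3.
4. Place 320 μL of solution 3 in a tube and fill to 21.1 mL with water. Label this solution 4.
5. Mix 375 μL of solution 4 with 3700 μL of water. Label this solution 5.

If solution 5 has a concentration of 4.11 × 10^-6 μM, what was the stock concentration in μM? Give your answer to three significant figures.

4.00 μM

Step 1: 450 μL + 8.3 mL = 8750 μL total → factor 8750/450 = 19.444
Step 2: 3-fold → factor 3
Step 3: 130 μL + 2900 μL = 3030 μL total → factor 3030/130 = 23.308
Step 4: 320 μL brought to 21.1 mL → factor 21100/320 = 65.938
Step 5: 375 μL + 3700 μL = 4075 μL total → factor 4075/375 = 10.867
Overall dilution factor = 19.444 × 3 × 23.308 × 65.938 × 10.867 = 9.7419 × 10^5
Stock = 4.11 × 10^-6 μM × 9.7419 × 10^5 = 4.00 μM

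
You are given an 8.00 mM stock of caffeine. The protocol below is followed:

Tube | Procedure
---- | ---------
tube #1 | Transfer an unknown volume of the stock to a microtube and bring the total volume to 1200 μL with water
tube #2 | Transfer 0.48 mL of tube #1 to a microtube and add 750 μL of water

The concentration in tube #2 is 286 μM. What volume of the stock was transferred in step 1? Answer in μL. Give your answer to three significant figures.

Step 1: v brought to 1200 μL → factor = 1200 μL/v
Step 2: 0.48 mL + 750 μL = 1.23 mL total → factor 1.23/0.48 = 2.5625
Product of known-step factors = 2.5625
Overall factor = 8.00 mM / (286 μM) = 27.972
Step-1 factor = 27.972 / 2.5625 = 10.916
v = 1200 μL / 10.916 = 110 μL

110 μL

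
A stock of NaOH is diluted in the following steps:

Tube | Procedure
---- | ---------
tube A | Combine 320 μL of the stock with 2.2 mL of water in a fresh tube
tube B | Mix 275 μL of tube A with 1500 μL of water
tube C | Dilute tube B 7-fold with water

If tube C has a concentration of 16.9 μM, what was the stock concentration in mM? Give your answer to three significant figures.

Step 1: 320 μL + 2.2 mL = 2520 μL total → factor 2520/320 = 7.875
Step 2: 275 μL + 1500 μL = 1775 μL total → factor 1775/275 = 6.4545
Step 3: 7-fold → factor 7
Overall dilution factor = 7.875 × 6.4545 × 7 = 355.81
Stock = 16.9 μM × 355.81 = 6013 μM = 6.01 mM

6.01 mM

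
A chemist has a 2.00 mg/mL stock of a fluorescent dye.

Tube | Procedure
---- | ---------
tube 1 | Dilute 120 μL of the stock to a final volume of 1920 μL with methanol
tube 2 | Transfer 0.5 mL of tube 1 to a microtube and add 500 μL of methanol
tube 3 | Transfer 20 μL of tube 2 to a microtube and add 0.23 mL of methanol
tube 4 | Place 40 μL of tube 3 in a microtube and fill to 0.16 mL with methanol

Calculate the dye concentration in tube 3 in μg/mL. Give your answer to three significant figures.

Step 1: 120 μL brought to 1920 μL → factor 1920/120 = 16
Step 2: 0.5 mL + 500 μL = 1 mL total → factor 1/0.5 = 2
Step 3: 20 μL + 0.23 mL = 250 μL total → factor 250/20 = 12.5
Dilution factor through tube 3 = 16 × 2 × 12.5 = 400
[tube 3] = 2.00 mg/mL / 400 = 0.005000 mg/mL = 5.00 μg/mL

5.00 μg/mL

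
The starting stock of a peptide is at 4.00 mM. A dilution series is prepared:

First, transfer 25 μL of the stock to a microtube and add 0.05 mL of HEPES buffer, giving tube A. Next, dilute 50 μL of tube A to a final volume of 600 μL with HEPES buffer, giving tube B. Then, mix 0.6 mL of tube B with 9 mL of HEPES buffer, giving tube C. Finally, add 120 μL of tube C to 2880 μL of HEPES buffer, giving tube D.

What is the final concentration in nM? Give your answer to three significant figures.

Step 1: 25 μL + 0.05 mL = 75 μL total → factor 75/25 = 3
Step 2: 50 μL brought to 600 μL → factor 600/50 = 12
Step 3: 0.6 mL + 9 mL = 9.6 mL total → factor 9.6/0.6 = 16
Step 4: 120 μL + 2880 μL = 3000 μL total → factor 3000/120 = 25
Overall dilution factor = 3 × 12 × 16 × 25 = 14400
Final = 4.00 mM / 14400 = 0.0002778 mM = 278 nM

278 nM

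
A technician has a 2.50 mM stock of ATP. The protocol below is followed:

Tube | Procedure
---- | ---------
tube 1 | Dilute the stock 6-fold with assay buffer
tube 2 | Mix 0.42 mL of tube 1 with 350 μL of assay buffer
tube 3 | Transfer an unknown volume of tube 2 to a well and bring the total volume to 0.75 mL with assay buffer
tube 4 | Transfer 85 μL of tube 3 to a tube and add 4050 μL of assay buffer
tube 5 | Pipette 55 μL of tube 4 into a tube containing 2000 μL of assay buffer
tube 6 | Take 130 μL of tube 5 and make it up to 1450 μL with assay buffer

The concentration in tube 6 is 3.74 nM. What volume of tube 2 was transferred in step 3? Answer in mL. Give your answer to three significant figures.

0.250 mL

Step 1: 6-fold → factor 6
Step 2: 0.42 mL + 350 μL = 0.77 mL total → factor 0.77/0.42 = 1.8333
Step 3: v brought to 0.75 mL → factor = 0.75 mL/v
Step 4: 85 μL + 4050 μL = 4135 μL total → factor 4135/85 = 48.647
Step 5: 55 μL + 2000 μL = 2055 μL total → factor 2055/55 = 37.364
Step 6: 130 μL brought to 1450 μL → factor 1450/130 = 11.154
Product of known-step factors = 2.2301 × 10^5
Overall factor = 2.50 mM / (3.74 nM) = 6.6845 × 10^5
Step-3 factor = 6.6845 × 10^5 / 2.2301 × 10^5 = 2.9974
v = 0.75 mL / 2.9974 = 0.250 mL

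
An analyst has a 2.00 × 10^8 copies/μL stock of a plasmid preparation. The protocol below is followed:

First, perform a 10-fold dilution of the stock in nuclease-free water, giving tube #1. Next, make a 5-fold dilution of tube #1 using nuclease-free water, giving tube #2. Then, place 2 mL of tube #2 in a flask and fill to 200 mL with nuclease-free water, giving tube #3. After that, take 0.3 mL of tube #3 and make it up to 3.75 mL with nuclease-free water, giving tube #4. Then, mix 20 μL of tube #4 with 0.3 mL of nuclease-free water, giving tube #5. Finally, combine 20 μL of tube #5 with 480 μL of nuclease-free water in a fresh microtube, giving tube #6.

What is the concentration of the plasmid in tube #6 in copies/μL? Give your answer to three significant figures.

8.00 copies/μL

Step 1: 10-fold → factor 10
Step 2: 5-fold → factor 5
Step 3: 2 mL brought to 200 mL → factor 200/2 = 100
Step 4: 0.3 mL brought to 3.75 mL → factor 3.75/0.3 = 12.5
Step 5: 20 μL + 0.3 mL = 320 μL total → factor 320/20 = 16
Step 6: 20 μL + 480 μL = 500 μL total → factor 500/20 = 25
Overall dilution factor = 10 × 5 × 100 × 12.5 × 16 × 25 = 2.5 × 10^7
Final = 2.00 × 10^8 copies/μL / 2.5 × 10^7 = 8.00 copies/μL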